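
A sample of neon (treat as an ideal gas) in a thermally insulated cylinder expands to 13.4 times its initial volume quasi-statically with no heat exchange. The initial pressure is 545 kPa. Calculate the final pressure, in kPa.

P₂ ≈ 7.21 kPa

Adiabatic: P₁V₁^γ = P₂V₂^γ ⇒ P₂ = P₁ (V₁/V₂)^γ.
For a monatomic ideal gas γ = 5/3.
P₂ = 545 × (1/13.4)^(5/3) = 7.209 kPa.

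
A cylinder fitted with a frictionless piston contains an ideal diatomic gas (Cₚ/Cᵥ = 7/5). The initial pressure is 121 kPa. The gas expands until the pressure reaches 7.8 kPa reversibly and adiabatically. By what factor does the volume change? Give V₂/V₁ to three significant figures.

V₂/V₁ ≈ 7.09

From PV^γ = const, V₂/V₁ = (P₁/P₂)^(1/γ).
V₂/V₁ = (121/7.8)^(5/7) = 7.088.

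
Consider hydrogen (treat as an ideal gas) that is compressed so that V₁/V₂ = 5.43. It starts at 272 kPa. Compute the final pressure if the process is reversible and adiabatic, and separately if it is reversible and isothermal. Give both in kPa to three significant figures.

For a diatomic ideal gas γ = 7/5.
Isothermal: P₂ = P₁(V₁/V₂) = 272×5.43 = 1477 kPa.
Adiabatic: P₂ = P₁(V₁/V₂)^γ = 272×5.43^(7/5) = 2906 kPa.

adiabatic: 2910 kPa; isothermal: 1480 kPa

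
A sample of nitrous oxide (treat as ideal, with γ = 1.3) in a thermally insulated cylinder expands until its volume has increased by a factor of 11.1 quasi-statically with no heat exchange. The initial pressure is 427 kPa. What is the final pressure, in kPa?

P₂ ≈ 18.7 kPa

Adiabatic: P₁V₁^γ = P₂V₂^γ ⇒ P₂ = P₁ (V₁/V₂)^γ.
P₂ = 427 × (1/11.1)^(1.3) = 18.69 kPa.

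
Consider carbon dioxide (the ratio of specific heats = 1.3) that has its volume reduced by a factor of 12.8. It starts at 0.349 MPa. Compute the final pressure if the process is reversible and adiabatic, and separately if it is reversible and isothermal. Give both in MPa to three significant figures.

adiabatic: 9.60 MPa; isothermal: 4.47 MPa

Isothermal: P₂ = P₁(V₁/V₂) = 0.349×12.8 = 4.467 MPa.
Adiabatic: P₂ = P₁(V₁/V₂)^γ = 0.349×12.8^(1.3) = 9.598 MPa.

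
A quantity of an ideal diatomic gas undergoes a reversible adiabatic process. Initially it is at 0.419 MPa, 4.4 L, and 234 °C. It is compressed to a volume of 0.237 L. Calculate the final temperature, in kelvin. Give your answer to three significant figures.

T₂ ≈ 1630 K

Adiabatic: T₁V₁^(γ−1) = T₂V₂^(γ−1) ⇒ T₂ = T₁ (V₁/V₂)^(γ−1).
γ = 7/5 for a diatomic ideal gas.
T₁ = 234 °C = 507.1 K.
T₂ = 507.1 × (4.4/0.237)^(2/5) = 1632 K.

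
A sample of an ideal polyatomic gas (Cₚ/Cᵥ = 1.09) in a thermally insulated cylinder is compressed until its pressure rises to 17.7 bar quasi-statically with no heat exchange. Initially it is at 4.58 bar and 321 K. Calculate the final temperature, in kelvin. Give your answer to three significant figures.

Along an adiabat T P^((1−γ)/γ) is constant, so T₂ = T₁ (P₂/P₁)^((γ−1)/γ).
T₂ = 321 × (17.7/4.58)^(0.0826) = 358.9 K.

T₂ ≈ 359 K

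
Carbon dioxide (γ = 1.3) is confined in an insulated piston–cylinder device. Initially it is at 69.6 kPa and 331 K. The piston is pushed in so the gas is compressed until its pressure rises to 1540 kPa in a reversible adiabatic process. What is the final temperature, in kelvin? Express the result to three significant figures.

Adiabatic: T₂/T₁ = (P₂/P₁)^((γ−1)/γ).
T₂ = 331 × (1540/69.6)^(0.231) = 676.4 K.

T₂ ≈ 676 K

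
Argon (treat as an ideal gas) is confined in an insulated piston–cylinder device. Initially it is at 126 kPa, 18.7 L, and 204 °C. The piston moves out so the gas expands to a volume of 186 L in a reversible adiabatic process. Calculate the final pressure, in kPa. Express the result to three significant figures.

Adiabatic: P₁V₁^γ = P₂V₂^γ ⇒ P₂ = P₁ (V₁/V₂)^γ.
γ = 5/3 for a monatomic ideal gas.
P₂ = 126 × (18.7/186)^(5/3) = 2.739 kPa.

P₂ ≈ 2.74 kPa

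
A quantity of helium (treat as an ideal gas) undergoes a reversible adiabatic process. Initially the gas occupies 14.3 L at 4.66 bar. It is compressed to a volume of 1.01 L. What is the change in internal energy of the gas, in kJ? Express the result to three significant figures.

ΔU ≈ 48.5 kJ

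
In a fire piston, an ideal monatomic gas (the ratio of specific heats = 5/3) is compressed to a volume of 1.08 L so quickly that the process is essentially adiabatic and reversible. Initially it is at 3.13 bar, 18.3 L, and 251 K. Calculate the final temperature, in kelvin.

T₂ ≈ 1660 K

For a reversible adiabat TV^(γ−1) is constant, so T₂ = T₁ (V₁/V₂)^(γ−1).
T₂ = 251 × (18.3/1.08)^(2/3) = 1656 K.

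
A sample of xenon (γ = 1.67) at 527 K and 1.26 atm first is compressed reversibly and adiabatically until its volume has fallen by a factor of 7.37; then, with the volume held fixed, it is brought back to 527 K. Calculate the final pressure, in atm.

Adiabatic step (PV^γ = const): P₂ = 1.26×7.37^(1.67) = 35.4 atm; T₂ = 527×7.37^(0.67) = 2009 K.
Isochoric: P₃ = P₂(T₃/T₂) = 35.4 × (527/2009) = 9.286 atm.

P₃ ≈ 9.29 atm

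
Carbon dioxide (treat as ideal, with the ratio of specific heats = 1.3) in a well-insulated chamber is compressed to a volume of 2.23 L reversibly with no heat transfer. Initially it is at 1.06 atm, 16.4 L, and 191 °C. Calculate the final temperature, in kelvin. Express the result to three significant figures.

T₂ ≈ 845 K

For a reversible adiabat TV^(γ−1) is constant, so T₂ = T₁ (V₁/V₂)^(γ−1).
T₁ = 191 °C = 464.1 K.
T₂ = 464.1 × (16.4/2.23)^(0.3) = 844.5 K.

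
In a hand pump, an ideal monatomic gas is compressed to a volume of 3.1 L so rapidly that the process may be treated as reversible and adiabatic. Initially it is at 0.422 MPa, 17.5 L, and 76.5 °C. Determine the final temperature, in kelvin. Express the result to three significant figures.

T₂ ≈ 1110 K

Adiabatic: T₁V₁^(γ−1) = T₂V₂^(γ−1) ⇒ T₂ = T₁ (V₁/V₂)^(γ−1).
γ = 5/3 for a monatomic ideal gas.
T₁ = 76.5 °C = 349.6 K.
T₂ = 349.6 × (17.5/3.1)^(2/3) = 1109 K.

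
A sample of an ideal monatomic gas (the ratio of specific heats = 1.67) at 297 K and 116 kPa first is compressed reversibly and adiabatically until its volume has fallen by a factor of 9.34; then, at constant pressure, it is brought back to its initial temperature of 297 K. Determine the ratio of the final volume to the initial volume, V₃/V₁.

V₃/V₁ ≈ 0.0240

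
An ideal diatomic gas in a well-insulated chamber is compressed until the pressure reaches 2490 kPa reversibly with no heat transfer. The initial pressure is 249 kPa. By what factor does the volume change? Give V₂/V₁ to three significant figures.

V₂/V₁ ≈ 0.193

From PV^γ = const, V₂/V₁ = (P₁/P₂)^(1/γ).
For a diatomic ideal gas γ = 7/5.
V₂/V₁ = (249/2490)^(5/7) = 0.1931.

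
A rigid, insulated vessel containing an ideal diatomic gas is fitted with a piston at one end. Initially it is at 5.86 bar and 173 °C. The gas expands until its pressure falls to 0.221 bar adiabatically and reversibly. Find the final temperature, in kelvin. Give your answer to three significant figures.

T₂ ≈ 175 K

Adiabatic: T₂/T₁ = (P₂/P₁)^((γ−1)/γ).
For a diatomic ideal gas γ = 7/5, so (γ−1)/γ = 2/7.
T₁ = 173 °C = 446.1 K.
T₂ = 446.1 × (0.221/5.86)^(2/7) = 174.9 K.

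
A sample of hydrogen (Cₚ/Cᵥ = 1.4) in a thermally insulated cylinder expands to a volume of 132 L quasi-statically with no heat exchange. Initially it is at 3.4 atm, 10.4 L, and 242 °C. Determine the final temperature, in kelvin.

T₂ ≈ 186 K

For a reversible adiabat TV^(γ−1) is constant, so T₂ = T₁ (V₁/V₂)^(γ−1).
T₁ = 242 °C = 515.1 K.
T₂ = 515.1 × (10.4/132)^(0.4) = 186.4 K.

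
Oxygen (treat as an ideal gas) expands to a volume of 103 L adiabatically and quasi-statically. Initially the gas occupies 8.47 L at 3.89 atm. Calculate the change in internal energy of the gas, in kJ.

γ = 7/5 for a diatomic ideal gas.
P₂ = P₁(V₁/V₂)^γ = 3.89×(8.47/103)^(7/5) = 0.1178 atm.
For a reversible adiabat, W_by_gas = (P₁V₁ − P₂V₂)/(γ−1).
W_by = (394200×0.00847 − 11930×0.103) / (2/5) = 5274 J.
Q = 0 ⇒ ΔU = −W_by = -5274 J.

ΔU ≈ -5.27 kJ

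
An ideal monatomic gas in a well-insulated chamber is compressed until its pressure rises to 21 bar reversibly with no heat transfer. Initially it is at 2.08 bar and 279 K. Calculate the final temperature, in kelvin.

T₂ ≈ 704 K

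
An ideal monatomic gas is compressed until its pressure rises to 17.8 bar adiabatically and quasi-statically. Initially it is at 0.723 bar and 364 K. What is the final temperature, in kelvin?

Along an adiabat T P^((1−γ)/γ) is constant, so T₂ = T₁ (P₂/P₁)^((γ−1)/γ).
For a monatomic ideal gas γ = 5/3, so (γ−1)/γ = 2/5.
T₂ = 364 × (17.8/0.723)^(2/5) = 1311 K.

T₂ ≈ 1310 K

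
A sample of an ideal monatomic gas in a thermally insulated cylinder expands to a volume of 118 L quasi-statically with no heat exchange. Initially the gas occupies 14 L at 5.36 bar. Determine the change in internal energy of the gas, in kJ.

ΔU ≈ -8.54 kJ

γ = 5/3 for a monatomic ideal gas.
P₂ = P₁(V₁/V₂)^γ = 5.36×(14/118)^(5/3) = 0.1535 bar.
For a reversible adiabat, W_by_gas = (P₁V₁ − P₂V₂)/(γ−1).
W_by = (536000×0.014 − 15350×0.118) / (2/3) = 8538 J.
Q = 0 ⇒ ΔU = −W_by = -8538 J.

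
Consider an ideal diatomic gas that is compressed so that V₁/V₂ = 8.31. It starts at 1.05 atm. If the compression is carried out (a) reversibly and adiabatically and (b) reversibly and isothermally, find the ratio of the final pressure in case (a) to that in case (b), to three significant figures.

P_adiabatic / P_isothermal ≈ 2.33

For a diatomic ideal gas γ = 7/5.
Isothermal: P_b = P₁(V₁/V₂) = 1.05×8.31.
Adiabatic: P_a = P₁(V₁/V₂)^γ = 1.05×8.31^(7/5).
P_a/P_b = (V₁/V₂)^(γ−1) = 8.31^(2/5) = 2.333.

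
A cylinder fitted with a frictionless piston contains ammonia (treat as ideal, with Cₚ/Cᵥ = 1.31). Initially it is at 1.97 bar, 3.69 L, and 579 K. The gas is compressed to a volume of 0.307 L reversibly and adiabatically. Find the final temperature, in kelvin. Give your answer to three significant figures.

T₂ ≈ 1250 K

For a reversible adiabat TV^(γ−1) is constant, so T₂ = T₁ (V₁/V₂)^(γ−1).
T₂ = 579 × (3.69/0.307)^(0.31) = 1252 K.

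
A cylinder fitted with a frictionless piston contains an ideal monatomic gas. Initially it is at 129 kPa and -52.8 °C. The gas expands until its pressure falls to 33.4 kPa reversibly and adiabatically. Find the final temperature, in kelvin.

Along an adiabat T P^((1−γ)/γ) is constant, so T₂ = T₁ (P₂/P₁)^((γ−1)/γ).
For a monatomic ideal gas γ = 5/3, so (γ−1)/γ = 2/5.
T₁ = -52.8 °C = 220.3 K.
T₂ = 220.3 × (33.4/129)^(2/5) = 128.3 K.

T₂ ≈ 128 K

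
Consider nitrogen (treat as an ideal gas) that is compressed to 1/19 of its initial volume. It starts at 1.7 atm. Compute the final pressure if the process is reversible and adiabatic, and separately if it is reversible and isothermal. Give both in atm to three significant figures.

adiabatic: 105 atm; isothermal: 32.3 atm

For a diatomic ideal gas γ = 7/5.
Isothermal: P₂ = P₁(V₁/V₂) = 1.7×19 = 32.3 atm.
Adiabatic: P₂ = P₁(V₁/V₂)^γ = 1.7×19^(7/5) = 104.9 atm.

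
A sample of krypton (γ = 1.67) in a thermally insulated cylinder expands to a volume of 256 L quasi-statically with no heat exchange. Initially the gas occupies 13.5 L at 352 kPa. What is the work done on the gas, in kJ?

P₂ = P₁(V₁/V₂)^γ = 352×(13.5/256)^(1.67) = 2.585 kPa.
For a reversible adiabat, W_by_gas = (P₁V₁ − P₂V₂)/(γ−1).
W_by = (352000×0.0135 − 2585×0.256) / (0.67) = 6105 J.
W_on_gas = −W_by = -6105 J.

W ≈ -6.10 kJ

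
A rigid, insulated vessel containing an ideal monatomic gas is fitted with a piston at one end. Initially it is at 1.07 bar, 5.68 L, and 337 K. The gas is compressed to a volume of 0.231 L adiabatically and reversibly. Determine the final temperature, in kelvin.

T₂ ≈ 2850 K

For a reversible adiabat TV^(γ−1) is constant, so T₂ = T₁ (V₁/V₂)^(γ−1).
γ = 5/3 for a monatomic ideal gas.
T₂ = 337 × (5.68/0.231)^(2/3) = 2850 K.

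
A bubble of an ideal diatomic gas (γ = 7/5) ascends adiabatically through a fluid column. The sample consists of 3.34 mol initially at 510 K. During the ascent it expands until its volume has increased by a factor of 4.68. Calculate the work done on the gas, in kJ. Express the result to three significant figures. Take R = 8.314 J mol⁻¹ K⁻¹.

W ≈ -16.3 kJ

Adiabatic: T₁V₁^(γ−1) = T₂V₂^(γ−1) ⇒ T₂ = T₁ (V₁/V₂)^(γ−1).
T₂ = 510 × (1/4.68)^(2/5) = 275.1 K.
Q = 0, so ΔU = W_on_gas = nCᵥΔT with Cᵥ = R/(γ−1) = 20.79 J/(mol·K).
ΔU = 3.34 × 20.79 × (275.1 − 510) = -16310 J.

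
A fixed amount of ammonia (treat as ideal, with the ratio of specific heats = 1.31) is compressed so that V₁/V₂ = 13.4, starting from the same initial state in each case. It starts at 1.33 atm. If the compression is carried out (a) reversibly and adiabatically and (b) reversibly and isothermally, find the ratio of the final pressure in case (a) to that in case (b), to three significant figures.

Isothermal: P_b = P₁(V₁/V₂) = 1.33×13.4.
Adiabatic: P_a = P₁(V₁/V₂)^γ = 1.33×13.4^(1.31).
P_a/P_b = (V₁/V₂)^(γ−1) = 13.4^(0.31) = 2.236.

P_adiabatic / P_isothermal ≈ 2.24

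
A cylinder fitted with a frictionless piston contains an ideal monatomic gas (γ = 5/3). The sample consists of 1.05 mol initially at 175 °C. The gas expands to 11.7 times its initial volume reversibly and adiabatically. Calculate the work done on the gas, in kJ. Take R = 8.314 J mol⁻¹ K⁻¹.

W ≈ -4.73 kJ

For a reversible adiabat TV^(γ−1) is constant, so T₂ = T₁ (V₁/V₂)^(γ−1).
T₁ = 175 °C = 448.1 K.
T₂ = 448.1 × (1/11.7)^(2/3) = 86.96 K.
Q = 0, so ΔU = W_on_gas = nCᵥΔT with Cᵥ = R/(γ−1) = 12.47 J/(mol·K).
ΔU = 1.05 × 12.47 × (86.96 − 448.1) = -4730 J.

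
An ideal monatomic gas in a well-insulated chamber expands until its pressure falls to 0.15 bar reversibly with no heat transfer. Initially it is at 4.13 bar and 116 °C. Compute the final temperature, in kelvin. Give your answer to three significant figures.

T₂ ≈ 103 K

Adiabatic: T₂/T₁ = (P₂/P₁)^((γ−1)/γ).
For a monatomic ideal gas γ = 5/3, so (γ−1)/γ = 2/5.
T₁ = 116 °C = 389.1 K.
T₂ = 389.1 × (0.15/4.13)^(2/5) = 103.3 K.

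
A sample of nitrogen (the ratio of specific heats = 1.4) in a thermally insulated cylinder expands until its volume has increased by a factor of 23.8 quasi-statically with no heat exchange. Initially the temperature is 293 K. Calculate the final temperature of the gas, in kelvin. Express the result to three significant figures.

T₂ ≈ 82.5 K

Adiabatic: T₁V₁^(γ−1) = T₂V₂^(γ−1) ⇒ T₂ = T₁ (V₁/V₂)^(γ−1).
T₂ = 293 × (1/23.8)^(0.4) = 82.46 K.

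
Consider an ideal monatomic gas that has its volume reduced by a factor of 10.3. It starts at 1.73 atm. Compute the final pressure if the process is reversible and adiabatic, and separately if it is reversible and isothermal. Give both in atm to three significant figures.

adiabatic: 84.4 atm; isothermal: 17.8 atm

For a monatomic ideal gas γ = 5/3.
Isothermal: P₂ = P₁(V₁/V₂) = 1.73×10.3 = 17.82 atm.
Adiabatic: P₂ = P₁(V₁/V₂)^γ = 1.73×10.3^(5/3) = 84.35 atm.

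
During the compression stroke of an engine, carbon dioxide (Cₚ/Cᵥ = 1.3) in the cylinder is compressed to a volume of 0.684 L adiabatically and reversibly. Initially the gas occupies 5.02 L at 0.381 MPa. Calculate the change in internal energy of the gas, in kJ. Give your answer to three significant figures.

P₂ = P₁(V₁/V₂)^γ = 0.381×(5.02/0.684)^(1.3) = 5.085 MPa.
For a reversible adiabat, W_by_gas = (P₁V₁ − P₂V₂)/(γ−1).
W_by = (381000×0.00502 − 5.085×10^6×0.000684) / (0.3) = -5218 J.
Q = 0 ⇒ ΔU = −W_by = 5218 J.

ΔU ≈ 5.22 kJ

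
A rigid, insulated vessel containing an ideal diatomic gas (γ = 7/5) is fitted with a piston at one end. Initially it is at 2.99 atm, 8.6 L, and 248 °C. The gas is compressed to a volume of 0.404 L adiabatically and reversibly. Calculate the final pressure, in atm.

P₂ ≈ 216 atm

Adiabatic: P₁V₁^γ = P₂V₂^γ ⇒ P₂ = P₁ (V₁/V₂)^γ.
P₂ = 2.99 × (8.6/0.404)^(7/5) = 216.3 atm.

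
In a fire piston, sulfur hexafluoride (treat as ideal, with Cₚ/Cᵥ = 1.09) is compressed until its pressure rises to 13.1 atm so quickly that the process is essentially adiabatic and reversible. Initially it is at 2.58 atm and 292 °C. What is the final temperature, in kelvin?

T₂ ≈ 646 K

Along an adiabat T P^((1−γ)/γ) is constant, so T₂ = T₁ (P₂/P₁)^((γ−1)/γ).
T₁ = 292 °C = 565.1 K.
T₂ = 565.1 × (13.1/2.58)^(0.0826) = 646.3 K.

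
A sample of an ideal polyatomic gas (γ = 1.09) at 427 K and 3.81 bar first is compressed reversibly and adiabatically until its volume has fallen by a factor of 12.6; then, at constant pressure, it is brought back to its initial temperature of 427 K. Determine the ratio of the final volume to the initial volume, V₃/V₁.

Adiabatic step: V₂/V₁ = 0.07937; T₂ = T₁·12.6^(0.09) = 536.4 K.
Isobaric step: V₃/V₂ = T₃/T₂ = 427/536.4.
V₃/V₁ = (V₂/V₁)(V₃/V₂) = 0.07937 × (427/536.4) = 0.06318.

V₃/V₁ ≈ 0.0632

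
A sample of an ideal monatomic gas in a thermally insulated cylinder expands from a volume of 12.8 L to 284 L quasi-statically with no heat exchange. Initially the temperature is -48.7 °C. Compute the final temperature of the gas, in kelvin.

T₂ ≈ 28.4 K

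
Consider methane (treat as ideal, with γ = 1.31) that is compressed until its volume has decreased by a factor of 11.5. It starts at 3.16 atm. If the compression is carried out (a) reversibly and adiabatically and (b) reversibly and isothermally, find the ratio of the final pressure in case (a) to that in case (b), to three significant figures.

Isothermal: P_b = P₁(V₁/V₂) = 3.16×11.5.
Adiabatic: P_a = P₁(V₁/V₂)^γ = 3.16×11.5^(1.31).
P_a/P_b = (V₁/V₂)^(γ−1) = 11.5^(0.31) = 2.132.

P_adiabatic / P_isothermal ≈ 2.13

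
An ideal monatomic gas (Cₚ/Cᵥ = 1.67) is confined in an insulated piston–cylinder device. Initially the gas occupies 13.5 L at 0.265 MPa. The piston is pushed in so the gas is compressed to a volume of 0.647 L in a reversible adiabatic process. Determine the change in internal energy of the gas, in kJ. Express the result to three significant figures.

ΔU ≈ 35.5 kJ

P₂ = P₁(V₁/V₂)^γ = 0.265×(13.5/0.647)^(1.67) = 42.33 MPa.
For a reversible adiabat, W_by_gas = (P₁V₁ − P₂V₂)/(γ−1).
W_by = (265000×0.0135 − 4.233×10^7×0.000647) / (0.67) = -35540 J.
Q = 0 ⇒ ΔU = −W_by = 35540 J.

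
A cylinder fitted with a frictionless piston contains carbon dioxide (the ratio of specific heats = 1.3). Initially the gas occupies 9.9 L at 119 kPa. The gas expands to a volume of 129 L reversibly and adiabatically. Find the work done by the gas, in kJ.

P₂ = P₁(V₁/V₂)^γ = 119×(9.9/129)^(1.3) = 4.228 kPa.
For a reversible adiabat, W_by_gas = (P₁V₁ − P₂V₂)/(γ−1).
W_by = (119000×0.0099 − 4228×0.129) / (0.3) = 2109 J.

W ≈ 2.11 kJ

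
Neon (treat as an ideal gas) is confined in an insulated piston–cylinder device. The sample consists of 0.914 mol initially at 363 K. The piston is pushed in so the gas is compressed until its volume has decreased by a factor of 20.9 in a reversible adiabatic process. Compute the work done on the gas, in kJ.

W ≈ 27.3 kJ

Adiabatic: T₁V₁^(γ−1) = T₂V₂^(γ−1) ⇒ T₂ = T₁ (V₁/V₂)^(γ−1).
γ = 5/3 for a monatomic ideal gas, so γ−1 = 2/3.
T₂ = 363 × 20.9^(2/3) = 2754 K.
Q = 0, so ΔU = W_on_gas = nCᵥΔT with Cᵥ = R/(γ−1) = 12.47 J/(mol·K).
ΔU = 0.914 × 12.47 × (2754 − 363) = 27260 J.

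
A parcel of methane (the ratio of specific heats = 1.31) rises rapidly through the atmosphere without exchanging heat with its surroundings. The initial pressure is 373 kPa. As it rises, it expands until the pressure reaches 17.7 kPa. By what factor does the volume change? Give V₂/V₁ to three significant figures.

From PV^γ = const, V₂/V₁ = (P₁/P₂)^(1/γ).
V₂/V₁ = (373/17.7)^(0.763) = 10.24.

V₂/V₁ ≈ 10.2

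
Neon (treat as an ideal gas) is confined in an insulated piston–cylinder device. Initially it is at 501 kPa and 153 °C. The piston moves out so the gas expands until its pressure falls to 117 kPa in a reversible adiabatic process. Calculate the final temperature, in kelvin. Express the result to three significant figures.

T₂ ≈ 238 K

Adiabatic: T₂/T₁ = (P₂/P₁)^((γ−1)/γ).
For a monatomic ideal gas γ = 5/3, so (γ−1)/γ = 2/5.
T₁ = 153 °C = 426.1 K.
T₂ = 426.1 × (117/501)^(2/5) = 238.2 K.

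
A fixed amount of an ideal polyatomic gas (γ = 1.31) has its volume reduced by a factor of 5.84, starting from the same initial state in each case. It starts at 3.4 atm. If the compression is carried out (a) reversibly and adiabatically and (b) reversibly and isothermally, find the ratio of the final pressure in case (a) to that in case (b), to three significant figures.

Isothermal: P_b = P₁(V₁/V₂) = 3.4×5.84.
Adiabatic: P_a = P₁(V₁/V₂)^γ = 3.4×5.84^(1.31).
P_a/P_b = (V₁/V₂)^(γ−1) = 5.84^(0.31) = 1.728.

P_adiabatic / P_isothermal ≈ 1.73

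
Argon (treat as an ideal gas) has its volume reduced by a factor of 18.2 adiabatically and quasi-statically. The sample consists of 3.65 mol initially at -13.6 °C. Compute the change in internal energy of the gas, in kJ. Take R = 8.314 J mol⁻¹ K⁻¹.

Adiabatic: T₁V₁^(γ−1) = T₂V₂^(γ−1) ⇒ T₂ = T₁ (V₁/V₂)^(γ−1).
γ = 5/3 for a monatomic ideal gas, so γ−1 = 2/3.
T₁ = -13.6 °C = 259.5 K.
T₂ = 259.5 × 18.2^(2/3) = 1796 K.
Q = 0, so ΔU = W_on_gas = nCᵥΔT with Cᵥ = R/(γ−1) = 12.47 J/(mol·K).
ΔU = 3.65 × 12.47 × (1796 − 259.5) = 69930 J.

ΔU ≈ 69.9 kJ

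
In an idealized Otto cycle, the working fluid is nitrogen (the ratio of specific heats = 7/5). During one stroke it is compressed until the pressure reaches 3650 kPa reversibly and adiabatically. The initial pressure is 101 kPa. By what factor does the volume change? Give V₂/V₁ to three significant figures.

V₂/V₁ ≈ 0.0771

From PV^γ = const, V₂/V₁ = (P₁/P₂)^(1/γ).
V₂/V₁ = (101/3650)^(5/7) = 0.07712.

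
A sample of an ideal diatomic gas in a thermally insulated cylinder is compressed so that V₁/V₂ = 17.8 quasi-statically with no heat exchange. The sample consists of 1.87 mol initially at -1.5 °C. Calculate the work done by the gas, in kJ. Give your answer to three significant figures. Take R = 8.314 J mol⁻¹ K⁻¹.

W ≈ -22.8 kJ

Adiabatic: T₁V₁^(γ−1) = T₂V₂^(γ−1) ⇒ T₂ = T₁ (V₁/V₂)^(γ−1).
γ = 7/5 for a diatomic ideal gas, so γ−1 = 2/5.
T₁ = -1.5 °C = 271.6 K.
T₂ = 271.6 × 17.8^(2/5) = 859.4 K.
Q = 0, so ΔU = W_on_gas = nCᵥΔT with Cᵥ = R/(γ−1) = 20.79 J/(mol·K).
ΔU = 1.87 × 20.79 × (859.4 − 271.6) = 22840 J.
Work done by the gas = −ΔU = -22840 J.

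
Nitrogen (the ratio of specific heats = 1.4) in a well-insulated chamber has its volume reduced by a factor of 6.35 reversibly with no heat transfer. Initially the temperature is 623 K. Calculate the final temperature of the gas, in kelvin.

Adiabatic: T₁V₁^(γ−1) = T₂V₂^(γ−1) ⇒ T₂ = T₁ (V₁/V₂)^(γ−1).
T₂ = 623 × 6.35^(0.4) = 1305 K.

T₂ ≈ 1300 K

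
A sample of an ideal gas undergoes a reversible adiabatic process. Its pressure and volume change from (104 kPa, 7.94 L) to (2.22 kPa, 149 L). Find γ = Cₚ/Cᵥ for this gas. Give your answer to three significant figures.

PV^γ = const ⇒ γ = ln(P₂/P₁) / ln(V₁/V₂).
γ = ln(2.22/104) / ln(7.94/149) = 1.312.

γ ≈ 1.31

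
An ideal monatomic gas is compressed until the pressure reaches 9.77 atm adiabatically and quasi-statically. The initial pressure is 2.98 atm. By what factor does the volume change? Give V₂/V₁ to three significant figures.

V₂/V₁ ≈ 0.490

From PV^γ = const, V₂/V₁ = (P₁/P₂)^(1/γ).
For a monatomic ideal gas γ = 5/3.
V₂/V₁ = (2.98/9.77)^(3/5) = 0.4904.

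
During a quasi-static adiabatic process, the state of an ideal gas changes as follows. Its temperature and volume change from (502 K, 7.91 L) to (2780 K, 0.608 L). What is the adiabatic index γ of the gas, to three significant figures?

γ ≈ 1.67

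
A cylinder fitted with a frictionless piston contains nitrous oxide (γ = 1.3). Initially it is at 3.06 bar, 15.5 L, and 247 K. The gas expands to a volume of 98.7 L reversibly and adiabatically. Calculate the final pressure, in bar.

P₂ ≈ 0.276 bar

Adiabatic: P₁V₁^γ = P₂V₂^γ ⇒ P₂ = P₁ (V₁/V₂)^γ.
P₂ = 3.06 × (15.5/98.7)^(1.3) = 0.2758 bar.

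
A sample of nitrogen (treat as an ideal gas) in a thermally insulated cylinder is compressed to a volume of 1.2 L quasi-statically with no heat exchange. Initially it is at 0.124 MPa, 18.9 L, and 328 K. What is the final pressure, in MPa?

Adiabatic: P₁V₁^γ = P₂V₂^γ ⇒ P₂ = P₁ (V₁/V₂)^γ.
γ = 7/5 for a diatomic ideal gas.
P₂ = 0.124 × (18.9/1.2)^(7/5) = 5.883 MPa.

P₂ ≈ 5.88 MPa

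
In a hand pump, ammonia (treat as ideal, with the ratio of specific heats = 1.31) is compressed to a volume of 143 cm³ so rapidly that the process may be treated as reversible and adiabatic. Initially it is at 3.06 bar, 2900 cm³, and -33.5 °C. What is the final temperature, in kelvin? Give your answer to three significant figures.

T₂ ≈ 609 K

For a reversible adiabat TV^(γ−1) is constant, so T₂ = T₁ (V₁/V₂)^(γ−1).
T₁ = -33.5 °C = 239.6 K.
T₂ = 239.6 × (2900/143)^(0.31) = 609.2 K.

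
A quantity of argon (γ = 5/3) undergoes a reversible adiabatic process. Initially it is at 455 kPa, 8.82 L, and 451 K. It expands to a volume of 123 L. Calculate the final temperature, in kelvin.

T₂ ≈ 77.8 K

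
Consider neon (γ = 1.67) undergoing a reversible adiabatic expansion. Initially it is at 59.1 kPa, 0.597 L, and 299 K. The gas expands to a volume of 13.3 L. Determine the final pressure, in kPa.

P₂ ≈ 0.332 kPa

Since PV^γ is constant along a reversible adiabat, P₂ = P₁ (V₁/V₂)^γ.
P₂ = 59.1 × (0.597/13.3)^(1.67) = 0.3316 kPa.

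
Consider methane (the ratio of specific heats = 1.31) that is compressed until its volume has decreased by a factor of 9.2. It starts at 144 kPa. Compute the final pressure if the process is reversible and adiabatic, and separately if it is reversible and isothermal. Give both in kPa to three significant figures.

Isothermal: P₂ = P₁(V₁/V₂) = 144×9.2 = 1325 kPa.
Adiabatic: P₂ = P₁(V₁/V₂)^γ = 144×9.2^(1.31) = 2636 kPa.

adiabatic: 2640 kPa; isothermal: 1320 kPa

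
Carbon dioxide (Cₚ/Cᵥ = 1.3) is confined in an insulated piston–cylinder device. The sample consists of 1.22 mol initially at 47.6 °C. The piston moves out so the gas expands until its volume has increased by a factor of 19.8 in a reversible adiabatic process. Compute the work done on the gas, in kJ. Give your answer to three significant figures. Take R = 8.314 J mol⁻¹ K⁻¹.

For a reversible adiabat TV^(γ−1) is constant, so T₂ = T₁ (V₁/V₂)^(γ−1).
T₁ = 47.6 °C = 320.8 K.
T₂ = 320.8 × (1/19.8)^(0.3) = 131 K.
Q = 0, so ΔU = W_on_gas = nCᵥΔT with Cᵥ = R/(γ−1) = 27.71 J/(mol·K).
ΔU = 1.22 × 27.71 × (131 − 320.8) = -6417 J.

W ≈ -6.42 kJ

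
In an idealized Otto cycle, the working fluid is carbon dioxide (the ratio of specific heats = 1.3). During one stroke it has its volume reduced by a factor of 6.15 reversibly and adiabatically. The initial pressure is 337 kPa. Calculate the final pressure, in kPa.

P₂ ≈ 3570 kPa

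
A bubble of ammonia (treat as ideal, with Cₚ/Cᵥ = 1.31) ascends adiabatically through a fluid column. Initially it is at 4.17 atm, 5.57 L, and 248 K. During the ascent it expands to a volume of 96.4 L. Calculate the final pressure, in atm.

P₂ ≈ 0.0996 atm

Since PV^γ is constant along a reversible adiabat, P₂ = P₁ (V₁/V₂)^γ.
P₂ = 4.17 × (5.57/96.4)^(1.31) = 0.09956 atm.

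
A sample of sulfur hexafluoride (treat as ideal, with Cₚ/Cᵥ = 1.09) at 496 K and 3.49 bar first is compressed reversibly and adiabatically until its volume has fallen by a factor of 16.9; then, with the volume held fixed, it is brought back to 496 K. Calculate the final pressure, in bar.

P₃ ≈ 59.0 bar

Adiabatic step (PV^γ = const): P₂ = 3.49×16.9^(1.09) = 76.07 bar; T₂ = 496×16.9^(0.09) = 639.7 K.
Isochoric: P₃ = P₂(T₃/T₂) = 76.07 × (496/639.7) = 58.98 bar.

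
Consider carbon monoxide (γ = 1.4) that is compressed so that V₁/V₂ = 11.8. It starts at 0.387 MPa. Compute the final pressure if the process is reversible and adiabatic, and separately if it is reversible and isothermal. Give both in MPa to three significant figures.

Isothermal: P₂ = P₁(V₁/V₂) = 0.387×11.8 = 4.567 MPa.
Adiabatic: P₂ = P₁(V₁/V₂)^γ = 0.387×11.8^(1.4) = 12.26 MPa.

adiabatic: 12.3 MPa; isothermal: 4.57 MPa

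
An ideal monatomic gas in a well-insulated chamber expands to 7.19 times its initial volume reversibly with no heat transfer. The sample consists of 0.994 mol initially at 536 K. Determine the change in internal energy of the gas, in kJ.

Adiabatic: T₁V₁^(γ−1) = T₂V₂^(γ−1) ⇒ T₂ = T₁ (V₁/V₂)^(γ−1).
γ = 5/3 for a monatomic ideal gas, so γ−1 = 2/3.
T₂ = 536 × (1/7.19)^(2/3) = 143.9 K.
Q = 0, so ΔU = W_on_gas = nCᵥΔT with Cᵥ = R/(γ−1) = 12.47 J/(mol·K).
ΔU = 0.994 × 12.47 × (143.9 − 536) = -4861 J.

ΔU ≈ -4.86 kJ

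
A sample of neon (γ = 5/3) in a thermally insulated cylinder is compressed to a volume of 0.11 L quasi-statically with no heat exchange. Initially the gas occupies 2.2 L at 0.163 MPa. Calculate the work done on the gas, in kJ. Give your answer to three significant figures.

P₂ = P₁(V₁/V₂)^γ = 0.163×(2.2/0.11)^(5/3) = 24.02 MPa.
For a reversible adiabat, W_by_gas = (P₁V₁ − P₂V₂)/(γ−1).
W_by = (163000×0.0022 − 2.402×10^7×0.00011) / (2/3) = -3425 J.
W_on_gas = −W_by = 3425 J.

W ≈ 3.43 kJ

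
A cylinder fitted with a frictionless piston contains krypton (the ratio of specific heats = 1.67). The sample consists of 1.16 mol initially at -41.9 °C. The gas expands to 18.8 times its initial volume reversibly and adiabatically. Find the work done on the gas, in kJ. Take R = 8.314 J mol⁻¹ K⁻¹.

W ≈ -2.86 kJ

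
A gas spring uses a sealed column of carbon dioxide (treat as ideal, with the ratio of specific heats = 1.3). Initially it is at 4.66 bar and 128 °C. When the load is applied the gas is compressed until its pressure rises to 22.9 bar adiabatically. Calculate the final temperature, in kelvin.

Adiabatic: T₂/T₁ = (P₂/P₁)^((γ−1)/γ).
T₁ = 128 °C = 401.1 K.
T₂ = 401.1 × (22.9/4.66)^(0.231) = 579.3 K.

T₂ ≈ 579 K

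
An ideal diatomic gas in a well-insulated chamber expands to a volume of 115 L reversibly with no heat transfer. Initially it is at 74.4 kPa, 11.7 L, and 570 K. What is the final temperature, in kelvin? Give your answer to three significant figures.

Adiabatic: T₁V₁^(γ−1) = T₂V₂^(γ−1) ⇒ T₂ = T₁ (V₁/V₂)^(γ−1).
γ = 7/5 for a diatomic ideal gas.
T₂ = 570 × (11.7/115)^(2/5) = 228.5 K.

T₂ ≈ 228 K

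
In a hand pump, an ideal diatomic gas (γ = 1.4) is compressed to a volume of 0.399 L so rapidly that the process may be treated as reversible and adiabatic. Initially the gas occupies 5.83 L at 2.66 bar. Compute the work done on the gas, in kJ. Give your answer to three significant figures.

W ≈ 7.46 kJ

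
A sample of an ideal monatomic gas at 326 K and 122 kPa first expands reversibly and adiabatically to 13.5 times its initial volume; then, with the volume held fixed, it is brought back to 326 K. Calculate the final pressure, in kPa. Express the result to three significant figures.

For a monatomic ideal gas γ = 5/3.
Adiabatic step (PV^γ = const): P₂ = 122×(1/13.5)^(5/3) = 1.594 kPa; T₂ = 326×(1/13.5)^(2/3) = 57.5 K.
Isochoric: P₃ = P₂(T₃/T₂) = 1.594 × (326/57.5) = 9.037 kPa.

P₃ ≈ 9.04 kPa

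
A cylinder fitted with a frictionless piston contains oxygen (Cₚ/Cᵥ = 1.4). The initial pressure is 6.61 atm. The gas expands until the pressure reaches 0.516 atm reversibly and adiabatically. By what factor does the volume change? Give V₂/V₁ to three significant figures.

V₂/V₁ ≈ 6.18

From PV^γ = const, V₂/V₁ = (P₁/P₂)^(1/γ).
V₂/V₁ = (6.61/0.516)^(0.714) = 6.182.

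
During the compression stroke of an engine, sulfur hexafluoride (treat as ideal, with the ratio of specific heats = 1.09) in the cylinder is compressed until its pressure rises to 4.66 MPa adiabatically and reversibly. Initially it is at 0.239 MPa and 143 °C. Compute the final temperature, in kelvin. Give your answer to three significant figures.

Adiabatic: T₂/T₁ = (P₂/P₁)^((γ−1)/γ).
T₁ = 143 °C = 416.1 K.
T₂ = 416.1 × (4.66/0.239)^(0.0826) = 531.8 K.

T₂ ≈ 532 K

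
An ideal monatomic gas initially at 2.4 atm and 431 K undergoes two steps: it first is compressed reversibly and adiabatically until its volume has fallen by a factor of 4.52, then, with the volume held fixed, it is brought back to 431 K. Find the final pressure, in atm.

For a monatomic ideal gas γ = 5/3.
Adiabatic step (PV^γ = const): P₂ = 2.4×4.52^(5/3) = 29.66 atm; T₂ = 431×4.52^(2/3) = 1178 K.
Isochoric: P₃ = P₂(T₃/T₂) = 29.66 × (431/1178) = 10.85 atm.

P₃ ≈ 10.8 atm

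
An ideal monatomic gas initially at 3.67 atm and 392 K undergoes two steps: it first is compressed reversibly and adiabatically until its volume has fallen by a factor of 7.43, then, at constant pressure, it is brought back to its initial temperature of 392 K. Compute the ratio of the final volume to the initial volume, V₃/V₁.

V₃/V₁ ≈ 0.0353

For a monatomic ideal gas γ = 5/3.
Adiabatic step: V₂/V₁ = 0.1346; T₂ = T₁·7.43^(2/3) = 1493 K.
Isobaric step: V₃/V₂ = T₃/T₂ = 392/1493.
V₃/V₁ = (V₂/V₁)(V₃/V₂) = 0.1346 × (392/1493) = 0.03535.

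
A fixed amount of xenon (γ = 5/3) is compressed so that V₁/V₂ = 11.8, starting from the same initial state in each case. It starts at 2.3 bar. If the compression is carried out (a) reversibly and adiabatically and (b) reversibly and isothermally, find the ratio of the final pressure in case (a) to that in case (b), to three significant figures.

P_adiabatic / P_isothermal ≈ 5.18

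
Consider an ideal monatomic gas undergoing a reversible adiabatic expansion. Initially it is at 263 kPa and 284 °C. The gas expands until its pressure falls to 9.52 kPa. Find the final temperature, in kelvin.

Adiabatic: T₂/T₁ = (P₂/P₁)^((γ−1)/γ).
For a monatomic ideal gas γ = 5/3, so (γ−1)/γ = 2/5.
T₁ = 284 °C = 557.1 K.
T₂ = 557.1 × (9.52/263)^(2/5) = 147.7 K.

T₂ ≈ 148 K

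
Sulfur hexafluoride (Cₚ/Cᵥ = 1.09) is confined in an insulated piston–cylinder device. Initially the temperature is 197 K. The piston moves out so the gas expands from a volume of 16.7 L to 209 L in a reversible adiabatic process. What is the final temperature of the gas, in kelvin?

For a reversible adiabat TV^(γ−1) is constant, so T₂ = T₁ (V₁/V₂)^(γ−1).
T₂ = 197 × (16.7/209)^(0.09) = 156.9 K.

T₂ ≈ 157 K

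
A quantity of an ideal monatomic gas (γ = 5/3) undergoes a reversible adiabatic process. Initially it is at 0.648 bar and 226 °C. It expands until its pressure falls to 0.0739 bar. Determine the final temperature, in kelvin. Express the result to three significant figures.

Adiabatic: T₂/T₁ = (P₂/P₁)^((γ−1)/γ).
T₁ = 226 °C = 499.1 K.
T₂ = 499.1 × (0.0739/0.648)^(2/5) = 209.4 K.

T₂ ≈ 209 K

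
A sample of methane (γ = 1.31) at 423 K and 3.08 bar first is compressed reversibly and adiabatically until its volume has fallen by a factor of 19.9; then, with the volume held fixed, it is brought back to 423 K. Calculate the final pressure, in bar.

Adiabatic step (PV^γ = const): P₂ = 3.08×19.9^(1.31) = 154.9 bar; T₂ = 423×19.9^(0.31) = 1069 K.
Isochoric: P₃ = P₂(T₃/T₂) = 154.9 × (423/1069) = 61.29 bar.

P₃ ≈ 61.3 bar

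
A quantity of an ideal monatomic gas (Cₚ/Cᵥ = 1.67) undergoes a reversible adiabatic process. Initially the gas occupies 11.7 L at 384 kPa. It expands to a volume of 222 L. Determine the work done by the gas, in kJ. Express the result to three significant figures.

W ≈ 5.77 kJ

P₂ = P₁(V₁/V₂)^γ = 384×(11.7/222)^(1.67) = 2.817 kPa.
For a reversible adiabat, W_by_gas = (P₁V₁ − P₂V₂)/(γ−1).
W_by = (384000×0.0117 − 2817×0.222) / (0.67) = 5772 J.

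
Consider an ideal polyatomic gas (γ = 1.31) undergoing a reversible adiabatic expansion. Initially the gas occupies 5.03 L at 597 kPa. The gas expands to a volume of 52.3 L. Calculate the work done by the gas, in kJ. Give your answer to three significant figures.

W ≈ 5.00 kJ

P₂ = P₁(V₁/V₂)^γ = 597×(5.03/52.3)^(1.31) = 27.78 kPa.
For a reversible adiabat, W_by_gas = (P₁V₁ − P₂V₂)/(γ−1).
W_by = (597000×0.00503 − 27780×0.0523) / (0.31) = 4999 J.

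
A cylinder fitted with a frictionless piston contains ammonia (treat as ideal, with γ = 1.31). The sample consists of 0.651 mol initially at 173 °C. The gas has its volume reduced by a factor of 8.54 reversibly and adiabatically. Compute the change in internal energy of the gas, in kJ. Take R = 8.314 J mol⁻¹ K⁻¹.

ΔU ≈ 7.36 kJ

For a reversible adiabat TV^(γ−1) is constant, so T₂ = T₁ (V₁/V₂)^(γ−1).
T₁ = 173 °C = 446.1 K.
T₂ = 446.1 × 8.54^(0.31) = 867.4 K.
Q = 0, so ΔU = W_on_gas = nCᵥΔT with Cᵥ = R/(γ−1) = 26.82 J/(mol·K).
ΔU = 0.651 × 26.82 × (867.4 − 446.1) = 7355 J.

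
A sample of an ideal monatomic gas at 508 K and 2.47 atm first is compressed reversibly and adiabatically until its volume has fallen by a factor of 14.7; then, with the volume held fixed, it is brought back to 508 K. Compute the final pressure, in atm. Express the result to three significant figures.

For a monatomic ideal gas γ = 5/3.
Adiabatic step (PV^γ = const): P₂ = 2.47×14.7^(5/3) = 217.9 atm; T₂ = 508×14.7^(2/3) = 3048 K.
Isochoric: P₃ = P₂(T₃/T₂) = 217.9 × (508/3048) = 36.31 atm.

P₃ ≈ 36.3 atm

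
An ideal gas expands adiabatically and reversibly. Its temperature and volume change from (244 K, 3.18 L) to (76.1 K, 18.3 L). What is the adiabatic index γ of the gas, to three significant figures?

γ ≈ 1.67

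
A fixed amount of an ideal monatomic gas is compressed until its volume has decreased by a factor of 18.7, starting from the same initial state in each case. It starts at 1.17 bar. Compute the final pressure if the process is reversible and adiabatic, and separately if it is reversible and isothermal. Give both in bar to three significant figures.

For a monatomic ideal gas γ = 5/3.
Isothermal: P₂ = P₁(V₁/V₂) = 1.17×18.7 = 21.88 bar.
Adiabatic: P₂ = P₁(V₁/V₂)^γ = 1.17×18.7^(5/3) = 154.1 bar.

adiabatic: 154 bar; isothermal: 21.9 bar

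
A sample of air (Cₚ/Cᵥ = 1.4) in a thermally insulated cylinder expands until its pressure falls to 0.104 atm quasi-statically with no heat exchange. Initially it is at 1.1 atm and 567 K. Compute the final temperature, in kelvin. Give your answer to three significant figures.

Along an adiabat T P^((1−γ)/γ) is constant, so T₂ = T₁ (P₂/P₁)^((γ−1)/γ).
T₂ = 567 × (0.104/1.1)^(0.286) = 289 K.

T₂ ≈ 289 K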